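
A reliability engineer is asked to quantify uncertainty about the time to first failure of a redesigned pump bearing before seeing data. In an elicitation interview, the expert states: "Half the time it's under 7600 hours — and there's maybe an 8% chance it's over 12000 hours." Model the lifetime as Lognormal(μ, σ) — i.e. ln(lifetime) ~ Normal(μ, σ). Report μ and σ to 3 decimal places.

If T ~ Lognormal(μ,σ) then ln T ~ Normal(μ,σ), so the p-quantile of ln T is μ + z_p·σ.
ln(7600) = 8.936 and ln(12000) = 9.393; z_{0.5} = 0, z_{0.92} = 1.405.
σ = (9.393 − 8.936)/(1.405 − (0)) = 0.325.
μ = 8.936 − (0)·0.325 = 8.936.

μ ≈ 8.936, σ ≈ 0.325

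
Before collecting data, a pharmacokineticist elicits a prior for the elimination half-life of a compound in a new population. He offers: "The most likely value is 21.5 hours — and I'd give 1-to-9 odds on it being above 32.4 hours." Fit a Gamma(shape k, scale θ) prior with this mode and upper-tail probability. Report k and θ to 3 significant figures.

Gamma(k,θ) with k>1 has mode (k−1)θ, so θ = 21.5/(k−1).
Need P(X < 32.4) = 0.9 with θ tied to k this way. Start at k = 2, θ = 21.5: P(X<32.4) ≈ 0.445.
Too low — raise k to concentrate. Iterating converges to k ≈ 12.1.
Then θ = 21.5/(12.1−1) ≈ 1.94.

k ≈ 12.1, θ ≈ 1.94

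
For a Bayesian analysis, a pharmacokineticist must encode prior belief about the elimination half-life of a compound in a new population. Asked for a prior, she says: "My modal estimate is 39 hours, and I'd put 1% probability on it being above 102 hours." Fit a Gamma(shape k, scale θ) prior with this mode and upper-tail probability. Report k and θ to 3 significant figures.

k ≈ 6.03, θ ≈ 7.76

Gamma(k,θ) with k>1 has mode (k−1)θ, so θ = 39/(k−1).
Need P(X < 102) = 0.99 with θ tied to k this way. Start at k = 2, θ = 39: P(X<102) ≈ 0.736.
Too low — raise k to concentrate. Iterating converges to k ≈ 6.03.
Then θ = 39/(6.03−1) ≈ 7.76.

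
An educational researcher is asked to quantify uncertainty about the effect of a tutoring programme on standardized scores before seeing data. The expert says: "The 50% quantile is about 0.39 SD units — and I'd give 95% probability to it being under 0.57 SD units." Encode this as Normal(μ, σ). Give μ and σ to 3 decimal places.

For Normal(μ,σ), the p-quantile is μ + z_p·σ. Here z_{0.5} = 0, z_{0.95} = 1.645.
So 0.39 = μ + 0σ and 0.57 = μ + 1.645σ.
Subtracting: σ = (0.57 − 0.39)/(1.645 − (0)) = 0.109.
Then μ = 0.39 − (0)·0.109 = 0.390.

μ = 0.390, σ = 0.109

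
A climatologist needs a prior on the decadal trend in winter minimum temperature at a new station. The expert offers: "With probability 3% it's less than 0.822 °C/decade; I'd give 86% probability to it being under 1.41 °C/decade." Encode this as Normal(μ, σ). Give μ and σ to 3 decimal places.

μ = 1.195, σ = 0.199

For Normal(μ,σ), the p-quantile is μ + z_p·σ. Here z_{0.03} = -1.881, z_{0.86} = 1.08.
So 0.822 = μ − 1.881σ and 1.41 = μ + 1.08σ.
Subtracting: σ = (1.41 − 0.822)/(1.08 − (-1.881)) = 0.199.
Then μ = 0.822 − (-1.881)·0.199 = 1.195.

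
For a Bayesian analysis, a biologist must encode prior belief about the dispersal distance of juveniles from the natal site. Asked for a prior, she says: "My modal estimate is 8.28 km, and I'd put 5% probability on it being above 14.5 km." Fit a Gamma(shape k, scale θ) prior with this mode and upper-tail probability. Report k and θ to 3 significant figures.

Gamma(k,θ) with k>1 has mode (k−1)θ, so θ = 8.28/(k−1).
Need P(X < 14.5) = 0.95 with θ tied to k this way. Start at k = 2, θ = 8.28: P(X<14.5) ≈ 0.522.
Too low — raise k to concentrate. Iterating converges to k ≈ 9.89.
Then θ = 8.28/(9.89−1) ≈ 0.932.

k ≈ 9.89, θ ≈ 0.932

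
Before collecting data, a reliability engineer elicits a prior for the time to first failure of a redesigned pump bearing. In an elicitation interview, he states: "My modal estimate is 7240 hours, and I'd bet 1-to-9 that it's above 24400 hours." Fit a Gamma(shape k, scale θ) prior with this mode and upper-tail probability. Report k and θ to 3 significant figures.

Gamma(k,θ) with k>1 has mode (k−1)θ, so θ = 7240/(k−1).
Need P(X < 24400) = 0.9 with θ tied to k this way. Start at k = 2, θ = 7240: P(X<24400) ≈ 0.850.
Too low — raise k to concentrate. Iterating converges to k ≈ 2.27.
Then θ = 7240/(2.27−1) ≈ 5690.

k ≈ 2.27, θ ≈ 5690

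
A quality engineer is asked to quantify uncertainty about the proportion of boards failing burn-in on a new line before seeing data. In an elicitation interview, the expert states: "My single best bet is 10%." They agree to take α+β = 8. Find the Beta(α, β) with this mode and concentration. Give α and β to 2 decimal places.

α = 1.60, β = 6.40

For α,β > 1 the Beta mode is (α−1)/(α+β−2). With α+β = 8, the mode is (α−1)/6.
Set (α−1)/6 = 0.1 → α = 1 + 0.1·6 = 1.60.
β = 8 − α = 6.40.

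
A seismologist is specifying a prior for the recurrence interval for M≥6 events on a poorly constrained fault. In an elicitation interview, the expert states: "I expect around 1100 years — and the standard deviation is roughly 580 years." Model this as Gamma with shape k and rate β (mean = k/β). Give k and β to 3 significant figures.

For Gamma(k, rate β): mean = k/β, variance = k/β², so CV = 1/√k.
CV = SD/mean = 580/1100 = 0.5273, hence k = 1/CV² = 3.6.
Then β = k/mean = 3.6/1100 = 0.00327.

k ≈ 3.6, β ≈ 0.00327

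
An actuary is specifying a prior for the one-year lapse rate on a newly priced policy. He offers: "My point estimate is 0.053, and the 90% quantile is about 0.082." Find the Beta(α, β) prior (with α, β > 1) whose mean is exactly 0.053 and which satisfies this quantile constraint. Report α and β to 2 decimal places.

With mean 0.053 fixed, write α = 0.053s, β = 0.947s where s = α+β.
Need P(θ < 0.082) = 0.9 under Beta(0.053s, 0.947s). Normal approximation: (q−m)/√(m(1−m)/s) ≈ z_{0.9} = 1.28, so s ≈ 0.053·0.947·(1.28)²/(0.082−0.053)² = 98.0.
At s = 98.0: P(θ<0.082) ≈ 0.893. Adjusting to match 0.9 gives s ≈ 106.31.
So α = 0.053·106.31 ≈ 5.63, β = 0.947·106.31 ≈ 100.68.

α ≈ 5.63, β ≈ 100.68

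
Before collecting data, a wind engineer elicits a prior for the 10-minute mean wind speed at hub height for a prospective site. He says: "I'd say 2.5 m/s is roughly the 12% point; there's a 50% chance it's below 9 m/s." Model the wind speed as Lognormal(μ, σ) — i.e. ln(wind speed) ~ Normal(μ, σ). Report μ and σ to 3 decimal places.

If T ~ Lognormal(μ,σ) then ln T ~ Normal(μ,σ), so the p-quantile of ln T is μ + z_p·σ.
ln(2.5) = 0.9163 and ln(9) = 2.197; z_{0.12} = -1.175, z_{0.5} = 0.
σ = (2.197 − 0.9163)/(0 − (-1.175)) = 1.090.
μ = 0.9163 − (-1.175)·1.090 = 2.197.

μ ≈ 2.197, σ ≈ 1.090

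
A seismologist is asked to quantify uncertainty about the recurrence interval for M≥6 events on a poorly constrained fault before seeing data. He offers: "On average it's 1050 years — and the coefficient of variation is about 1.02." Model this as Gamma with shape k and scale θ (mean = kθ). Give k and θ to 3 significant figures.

k ≈ 0.961, θ ≈ 1090

For Gamma(k, scale θ): mean = kθ, variance = kθ², so CV = 1/√k.
CV = 1.02, hence k = 1/CV² = 0.961.
Then θ = mean/k = 1050/0.961 = 1090.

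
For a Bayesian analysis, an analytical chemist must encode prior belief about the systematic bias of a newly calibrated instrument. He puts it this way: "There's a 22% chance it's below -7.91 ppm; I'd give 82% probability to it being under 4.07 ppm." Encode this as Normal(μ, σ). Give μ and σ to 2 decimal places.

The p-quantile of Normal(μ,σ) is μ + z_p·σ, with z_{0.22} = -0.7722 and z_{0.82} = 0.9154.
Eliminate σ: μ = (z₂·x₁ − z₁·x₂)/(z₂ − z₁) = (0.9154·-7.91 − (-0.7722)·4.07)/1.688 = -2.43.
Then σ = (x₂ − x₁)/(z₂ − z₁) = (4.07 − -7.91)/1.688 = 7.10.

μ = -2.43, σ = 7.10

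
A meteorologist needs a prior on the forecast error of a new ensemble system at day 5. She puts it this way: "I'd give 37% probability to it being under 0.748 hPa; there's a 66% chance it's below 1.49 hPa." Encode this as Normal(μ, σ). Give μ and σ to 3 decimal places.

μ = 1.079, σ = 0.997

For Normal(μ,σ), the p-quantile is μ + z_p·σ. Here z_{0.37} = -0.3319, z_{0.66} = 0.4125.
So 0.748 = μ − 0.3319σ and 1.49 = μ + 0.4125σ.
Subtracting: σ = (1.49 − 0.748)/(0.4125 − (-0.3319)) = 0.997.
Then μ = 0.748 − (-0.3319)·0.997 = 1.079.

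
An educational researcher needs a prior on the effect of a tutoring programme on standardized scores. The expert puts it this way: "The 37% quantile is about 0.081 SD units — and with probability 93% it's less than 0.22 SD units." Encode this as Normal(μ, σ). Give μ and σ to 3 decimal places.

The p-quantile of Normal(μ,σ) is μ + z_p·σ, with z_{0.37} = -0.3319 and z_{0.93} = 1.476.
Eliminate σ: μ = (z₂·x₁ − z₁·x₂)/(z₂ − z₁) = (1.476·0.081 − (-0.3319)·0.22)/1.808 = 0.107.
Then σ = (x₂ − x₁)/(z₂ − z₁) = (0.22 − 0.081)/1.808 = 0.077.

μ = 0.107, σ = 0.077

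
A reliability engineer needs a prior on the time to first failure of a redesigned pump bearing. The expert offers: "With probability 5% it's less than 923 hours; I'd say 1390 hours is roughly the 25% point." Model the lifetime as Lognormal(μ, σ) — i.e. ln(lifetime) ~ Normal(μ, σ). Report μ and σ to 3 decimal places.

If T ~ Lognormal(μ,σ) then ln T ~ Normal(μ,σ), so the p-quantile of ln T is μ + z_p·σ.
ln(923) = 6.828 and ln(1390) = 7.237; z_{0.05} = -1.645, z_{0.25} = -0.6745.
σ = (7.237 − 6.828)/(-0.6745 − (-1.645)) = 0.422.
μ = 6.828 − (-1.645)·0.422 = 7.522.

μ ≈ 7.522, σ ≈ 0.422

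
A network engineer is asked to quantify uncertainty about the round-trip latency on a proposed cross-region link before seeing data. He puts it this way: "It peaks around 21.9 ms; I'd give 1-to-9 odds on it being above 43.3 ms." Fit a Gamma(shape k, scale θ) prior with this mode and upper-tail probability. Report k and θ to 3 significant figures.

k ≈ 5.12, θ ≈ 5.31

Gamma(k,θ) with k>1 has mode (k−1)θ, so θ = 21.9/(k−1).
Need P(X < 43.3) = 0.9 with θ tied to k this way. Start at k = 2, θ = 21.9: P(X<43.3) ≈ 0.588.
Too low — raise k to concentrate. Iterating converges to k ≈ 5.12.
Then θ = 21.9/(5.12−1) ≈ 5.31.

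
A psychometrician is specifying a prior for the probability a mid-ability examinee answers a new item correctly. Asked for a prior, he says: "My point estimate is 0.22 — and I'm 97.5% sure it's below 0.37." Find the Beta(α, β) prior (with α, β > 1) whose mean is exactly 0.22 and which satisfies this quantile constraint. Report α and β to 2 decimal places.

With mean 0.22 fixed, write α = 0.22s, β = 0.78s where s = α+β.
Need P(θ < 0.37) = 0.975 under Beta(0.22s, 0.78s). Normal approximation: (q−m)/√(m(1−m)/s) ≈ z_{0.975} = 1.96, so s ≈ 0.22·0.78·(1.96)²/(0.37−0.22)² = 29.3.
At s = 29.3: P(θ<0.37) ≈ 0.965. Adjusting to match 0.975 gives s ≈ 34.55.
So α = 0.22·34.55 ≈ 7.60, β = 0.78·34.55 ≈ 26.95.

α ≈ 7.60, β ≈ 26.95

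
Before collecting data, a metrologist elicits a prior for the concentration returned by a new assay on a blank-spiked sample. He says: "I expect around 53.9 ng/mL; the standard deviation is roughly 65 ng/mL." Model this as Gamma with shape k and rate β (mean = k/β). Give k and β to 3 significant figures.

k ≈ 0.688, β ≈ 0.0128

For Gamma(k, rate β): mean = k/β, variance = k/β², so CV = 1/√k.
CV = SD/mean = 65/53.9 = 1.206, hence k = 1/CV² = 0.688.
Then β = k/mean = 0.688/53.9 = 0.0128.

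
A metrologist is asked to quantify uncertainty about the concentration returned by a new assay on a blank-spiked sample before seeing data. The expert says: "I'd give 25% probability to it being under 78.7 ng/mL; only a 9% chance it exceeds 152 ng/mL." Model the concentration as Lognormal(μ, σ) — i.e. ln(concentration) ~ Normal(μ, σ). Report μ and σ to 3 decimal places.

If T ~ Lognormal(μ,σ) then ln T ~ Normal(μ,σ), so the p-quantile of ln T is μ + z_p·σ.
ln(78.7) = 4.366 and ln(152) = 5.024; z_{0.25} = -0.6745, z_{0.91} = 1.341.
σ = (5.024 − 4.366)/(1.341 − (-0.6745)) = 0.327.
μ = 4.366 − (-0.6745)·0.327 = 4.586.

μ ≈ 4.586, σ ≈ 0.327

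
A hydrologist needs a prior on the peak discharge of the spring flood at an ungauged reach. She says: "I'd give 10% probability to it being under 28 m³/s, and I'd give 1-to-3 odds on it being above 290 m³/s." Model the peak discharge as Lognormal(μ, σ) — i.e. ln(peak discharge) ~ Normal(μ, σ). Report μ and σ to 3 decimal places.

If T ~ Lognormal(μ,σ) then ln T ~ Normal(μ,σ), so the p-quantile of ln T is μ + z_p·σ.
ln(28) = 3.332 and ln(290) = 5.67; z_{0.1} = -1.282, z_{0.75} = 0.6745.
σ = (5.67 − 3.332)/(0.6745 − (-1.282)) = 1.195.
μ = 3.332 − (-1.282)·1.195 = 4.864.

μ ≈ 4.864, σ ≈ 1.195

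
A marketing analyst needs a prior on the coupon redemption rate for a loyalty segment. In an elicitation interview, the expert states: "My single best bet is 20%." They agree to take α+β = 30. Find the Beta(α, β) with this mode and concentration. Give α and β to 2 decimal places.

For α,β > 1 the Beta mode is (α−1)/(α+β−2). With α+β = 30, the mode is (α−1)/28.
Set (α−1)/28 = 0.2 → α = 1 + 0.2·28 = 6.60.
β = 30 − α = 23.40.

α = 6.60, β = 23.40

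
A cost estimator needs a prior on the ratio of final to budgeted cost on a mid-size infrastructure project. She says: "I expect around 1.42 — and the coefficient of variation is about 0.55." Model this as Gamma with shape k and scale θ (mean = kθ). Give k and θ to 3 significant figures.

k ≈ 3.31, θ ≈ 0.43

For Gamma(k, scale θ): mean = kθ, variance = kθ², so CV = 1/√k.
CV = 0.55, hence k = 1/CV² = 3.31.
Then θ = mean/k = 1.42/3.31 = 0.43.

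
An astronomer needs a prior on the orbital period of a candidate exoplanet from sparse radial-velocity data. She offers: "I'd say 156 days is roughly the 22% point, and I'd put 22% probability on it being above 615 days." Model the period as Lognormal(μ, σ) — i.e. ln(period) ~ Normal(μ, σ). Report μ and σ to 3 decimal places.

If T ~ Lognormal(μ,σ) then ln T ~ Normal(μ,σ), so the p-quantile of ln T is μ + z_p·σ.
ln(156) = 5.05 and ln(615) = 6.422; z_{0.22} = -0.7722, z_{0.78} = 0.7722.
σ = (6.422 − 5.05)/(0.7722 − (-0.7722)) = 0.888.
μ = 5.05 − (-0.7722)·0.888 = 5.736.

μ ≈ 5.736, σ ≈ 0.888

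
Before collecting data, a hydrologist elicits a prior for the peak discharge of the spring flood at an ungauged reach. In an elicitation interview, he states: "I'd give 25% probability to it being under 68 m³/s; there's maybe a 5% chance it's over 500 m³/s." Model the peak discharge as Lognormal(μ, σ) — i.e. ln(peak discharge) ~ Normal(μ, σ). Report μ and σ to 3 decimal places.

μ ≈ 4.800, σ ≈ 0.860

If T ~ Lognormal(μ,σ) then ln T ~ Normal(μ,σ), so the p-quantile of ln T is μ + z_p·σ.
ln(68) = 4.22 and ln(500) = 6.215; z_{0.25} = -0.6745, z_{0.95} = 1.645.
σ = (6.215 − 4.22)/(1.645 − (-0.6745)) = 0.860.
μ = 4.22 − (-0.6745)·0.860 = 4.800.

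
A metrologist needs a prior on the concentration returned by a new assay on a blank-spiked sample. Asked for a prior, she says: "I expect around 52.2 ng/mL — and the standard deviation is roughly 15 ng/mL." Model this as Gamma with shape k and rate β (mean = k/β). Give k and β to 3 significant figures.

For Gamma(k, rate β): mean = k/β, variance = k/β², so CV = 1/√k.
CV = SD/mean = 15/52.2 = 0.2874, hence k = 1/CV² = 12.1.
Then β = k/mean = 12.1/52.2 = 0.232.

k ≈ 12.1, β ≈ 0.232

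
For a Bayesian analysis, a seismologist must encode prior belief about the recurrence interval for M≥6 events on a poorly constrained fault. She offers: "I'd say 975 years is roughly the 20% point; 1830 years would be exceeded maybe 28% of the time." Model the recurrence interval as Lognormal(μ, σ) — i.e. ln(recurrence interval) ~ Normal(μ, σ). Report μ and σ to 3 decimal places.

μ ≈ 7.254, σ ≈ 0.442

If T ~ Lognormal(μ,σ) then ln T ~ Normal(μ,σ), so the p-quantile of ln T is μ + z_p·σ.
ln(975) = 6.882 and ln(1830) = 7.512; z_{0.2} = -0.8416, z_{0.72} = 0.5828.
σ = (7.512 − 6.882)/(0.5828 − (-0.8416)) = 0.442.
μ = 6.882 − (-0.8416)·0.442 = 7.254.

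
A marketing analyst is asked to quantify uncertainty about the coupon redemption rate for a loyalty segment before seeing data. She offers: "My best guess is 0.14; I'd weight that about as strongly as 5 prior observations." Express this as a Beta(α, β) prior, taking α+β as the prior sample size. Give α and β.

α = 0.7, β = 4.3

Under the effective-sample-size interpretation, Beta(α, β) has prior mean α/(α+β) and prior sample size α+β.
So α+β = 5 and α/(α+β) = 0.14, giving α = 0.14·5 = 0.7 and β = 5 − 0.7 = 4.3.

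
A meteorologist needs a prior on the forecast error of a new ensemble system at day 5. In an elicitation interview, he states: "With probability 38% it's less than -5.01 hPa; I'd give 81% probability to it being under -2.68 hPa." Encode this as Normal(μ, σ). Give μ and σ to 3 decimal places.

The p-quantile of Normal(μ,σ) is μ + z_p·σ, with z_{0.38} = -0.3055 and z_{0.81} = 0.8779.
Eliminate σ: μ = (z₂·x₁ − z₁·x₂)/(z₂ − z₁) = (0.8779·-5.01 − (-0.3055)·-2.68)/1.183 = -4.409.
Then σ = (x₂ − x₁)/(z₂ − z₁) = (-2.68 − -5.01)/1.183 = 1.969.

μ = -4.409, σ = 1.969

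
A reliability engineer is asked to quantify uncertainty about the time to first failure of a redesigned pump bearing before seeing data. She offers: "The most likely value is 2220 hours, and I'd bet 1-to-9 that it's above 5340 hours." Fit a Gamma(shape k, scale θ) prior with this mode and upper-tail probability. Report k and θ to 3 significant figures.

Gamma(k,θ) with k>1 has mode (k−1)θ, so θ = 2220/(k−1).
Need P(X < 5340) = 0.9 with θ tied to k this way. Start at k = 2, θ = 2220: P(X<5340) ≈ 0.693.
Too low — raise k to concentrate. Iterating converges to k ≈ 3.5.
Then θ = 2220/(3.5−1) ≈ 890.

k ≈ 3.5, θ ≈ 890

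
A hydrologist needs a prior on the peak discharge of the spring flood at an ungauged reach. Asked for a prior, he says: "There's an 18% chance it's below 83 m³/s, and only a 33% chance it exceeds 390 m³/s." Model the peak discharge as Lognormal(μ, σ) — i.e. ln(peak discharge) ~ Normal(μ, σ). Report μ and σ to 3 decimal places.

μ ≈ 5.464, σ ≈ 1.142

If T ~ Lognormal(μ,σ) then ln T ~ Normal(μ,σ), so the p-quantile of ln T is μ + z_p·σ.
ln(83) = 4.419 and ln(390) = 5.966; z_{0.18} = -0.9154, z_{0.67} = 0.4399.
σ = (5.966 − 4.419)/(0.4399 − (-0.9154)) = 1.142.
μ = 4.419 − (-0.9154)·1.142 = 5.464.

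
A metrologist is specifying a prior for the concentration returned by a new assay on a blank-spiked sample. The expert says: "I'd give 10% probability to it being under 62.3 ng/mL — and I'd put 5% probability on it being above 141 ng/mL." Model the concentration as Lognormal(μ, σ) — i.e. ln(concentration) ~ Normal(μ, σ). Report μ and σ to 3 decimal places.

μ ≈ 4.490, σ ≈ 0.279

If T ~ Lognormal(μ,σ) then ln T ~ Normal(μ,σ), so the p-quantile of ln T is μ + z_p·σ.
ln(62.3) = 4.132 and ln(141) = 4.949; z_{0.1} = -1.282, z_{0.95} = 1.645.
σ = (4.949 − 4.132)/(1.645 − (-1.282)) = 0.279.
μ = 4.132 − (-1.282)·0.279 = 4.490.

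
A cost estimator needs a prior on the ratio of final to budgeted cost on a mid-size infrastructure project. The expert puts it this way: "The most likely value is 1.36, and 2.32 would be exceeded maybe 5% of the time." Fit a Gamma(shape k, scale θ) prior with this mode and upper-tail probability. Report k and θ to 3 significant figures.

k ≈ 10.8, θ ≈ 0.139

Gamma(k,θ) with k>1 has mode (k−1)θ, so θ = 1.36/(k−1).
Need P(X < 2.32) = 0.95 with θ tied to k this way. Start at k = 2, θ = 1.36: P(X<2.32) ≈ 0.509.
Too low — raise k to concentrate. Iterating converges to k ≈ 10.8.
Then θ = 1.36/(10.8−1) ≈ 0.139.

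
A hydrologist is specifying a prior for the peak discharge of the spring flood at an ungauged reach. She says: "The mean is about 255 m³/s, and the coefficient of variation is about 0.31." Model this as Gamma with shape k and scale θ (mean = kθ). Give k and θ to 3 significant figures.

For Gamma(k, scale θ): mean = kθ, variance = kθ², so CV = 1/√k.
CV = 0.31, hence k = 1/CV² = 10.4.
Then θ = mean/k = 255/10.4 = 24.5.

k ≈ 10.4, θ ≈ 24.5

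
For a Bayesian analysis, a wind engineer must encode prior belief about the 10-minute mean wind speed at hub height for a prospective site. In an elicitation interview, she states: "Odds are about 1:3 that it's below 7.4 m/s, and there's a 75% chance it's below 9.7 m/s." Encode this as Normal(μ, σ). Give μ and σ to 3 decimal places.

The p-quantile of Normal(μ,σ) is μ + z_p·σ, with z_{0.25} = -0.6745 and z_{0.75} = 0.6745.
Eliminate σ: μ = (z₂·x₁ − z₁·x₂)/(z₂ − z₁) = (0.6745·7.4 − (-0.6745)·9.7)/1.349 = 8.550.
Then σ = (x₂ − x₁)/(z₂ − z₁) = (9.7 − 7.4)/1.349 = 1.705.

μ = 8.550, σ = 1.705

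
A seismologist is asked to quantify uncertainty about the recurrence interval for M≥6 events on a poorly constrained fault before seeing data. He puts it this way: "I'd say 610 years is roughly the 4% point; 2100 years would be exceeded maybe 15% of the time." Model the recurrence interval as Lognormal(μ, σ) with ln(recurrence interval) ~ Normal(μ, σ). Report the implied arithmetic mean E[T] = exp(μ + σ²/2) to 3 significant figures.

If T ~ Lognormal(μ,σ) then ln T ~ Normal(μ,σ), so the p-quantile of ln T is μ + z_p·σ.
ln(610) = 6.413 and ln(2100) = 7.65; z_{0.04} = -1.751, z_{0.85} = 1.036.
σ = (7.65 − 6.413)/(1.036 − (-1.751)) = 0.444.
μ = 6.413 − (-1.751)·0.444 = 7.190.
E[T] = exp(μ + σ²/2) = exp(7.190 + 0.0984) = 1460 years.

E[T] ≈ 1460 years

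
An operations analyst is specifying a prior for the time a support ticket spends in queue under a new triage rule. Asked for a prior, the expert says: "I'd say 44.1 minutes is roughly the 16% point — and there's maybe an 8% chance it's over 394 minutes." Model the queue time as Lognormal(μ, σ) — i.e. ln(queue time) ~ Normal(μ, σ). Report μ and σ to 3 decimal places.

μ ≈ 4.694, σ ≈ 0.913

If T ~ Lognormal(μ,σ) then ln T ~ Normal(μ,σ), so the p-quantile of ln T is μ + z_p·σ.
ln(44.1) = 3.786 and ln(394) = 5.976; z_{0.16} = -0.9945, z_{0.92} = 1.405.
σ = (5.976 − 3.786)/(1.405 − (-0.9945)) = 0.913.
μ = 3.786 − (-0.9945)·0.913 = 4.694.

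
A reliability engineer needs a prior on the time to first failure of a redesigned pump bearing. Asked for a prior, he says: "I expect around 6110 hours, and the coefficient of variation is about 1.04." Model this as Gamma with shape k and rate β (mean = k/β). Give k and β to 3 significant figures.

For Gamma(k, rate β): mean = k/β, variance = k/β², so CV = 1/√k.
CV = 1.04, hence k = 1/CV² = 0.925.
Then β = k/mean = 0.925/6110 = 0.000151.

k ≈ 0.925, β ≈ 0.000151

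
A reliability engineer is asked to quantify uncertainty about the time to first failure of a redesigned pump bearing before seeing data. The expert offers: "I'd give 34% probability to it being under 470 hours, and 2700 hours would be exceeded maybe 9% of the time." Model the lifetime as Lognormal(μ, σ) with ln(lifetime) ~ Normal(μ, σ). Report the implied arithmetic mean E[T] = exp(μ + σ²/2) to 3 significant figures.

E[T] ≈ 1170 hours

If T ~ Lognormal(μ,σ) then ln T ~ Normal(μ,σ), so the p-quantile of ln T is μ + z_p·σ.
ln(470) = 6.153 and ln(2700) = 7.901; z_{0.34} = -0.4125, z_{0.91} = 1.341.
σ = (7.901 − 6.153)/(1.341 − (-0.4125)) = 0.997.
μ = 6.153 − (-0.4125)·0.997 = 6.564.
E[T] = exp(μ + σ²/2) = exp(6.564 + 0.4972) = 1170 hours.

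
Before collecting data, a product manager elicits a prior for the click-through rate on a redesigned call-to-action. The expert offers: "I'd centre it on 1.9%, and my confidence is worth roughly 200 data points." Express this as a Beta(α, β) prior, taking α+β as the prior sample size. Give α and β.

α = 3.8, β = 196.2

Under the effective-sample-size interpretation, Beta(α, β) has prior mean α/(α+β) and prior sample size α+β.
So α+β = 200 and α/(α+β) = 0.019, giving α = 0.019·200 = 3.8 and β = 200 − 3.8 = 196.2.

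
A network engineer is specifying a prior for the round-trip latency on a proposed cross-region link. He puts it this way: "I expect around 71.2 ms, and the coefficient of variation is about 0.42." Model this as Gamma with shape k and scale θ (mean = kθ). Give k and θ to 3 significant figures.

For Gamma(k, scale θ): mean = kθ, variance = kθ², so CV = 1/√k.
CV = 0.42, hence k = 1/CV² = 5.67.
Then θ = mean/k = 71.2/5.67 = 12.6.

k ≈ 5.67, θ ≈ 12.6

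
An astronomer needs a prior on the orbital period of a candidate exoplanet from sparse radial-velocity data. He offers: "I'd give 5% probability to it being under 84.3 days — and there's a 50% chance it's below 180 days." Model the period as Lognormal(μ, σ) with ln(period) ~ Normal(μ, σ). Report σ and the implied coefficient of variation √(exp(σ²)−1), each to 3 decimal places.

σ ≈ 0.461, CV ≈ 0.487

If T ~ Lognormal(μ,σ) then ln T ~ Normal(μ,σ), so the p-quantile of ln T is μ + z_p·σ.
ln(84.3) = 4.434 and ln(180) = 5.193; z_{0.05} = -1.645, z_{0.5} = 0.
σ = (5.193 − 4.434)/(0 − (-1.645)) = 0.461.
μ = 4.434 − (-1.645)·0.461 = 5.193.
CV = √(exp(σ²)−1) = √(exp(0.2127)−1) = 0.487.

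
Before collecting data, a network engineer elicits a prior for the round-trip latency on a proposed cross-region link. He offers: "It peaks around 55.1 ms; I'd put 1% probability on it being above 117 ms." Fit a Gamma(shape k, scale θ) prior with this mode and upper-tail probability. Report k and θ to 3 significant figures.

Gamma(k,θ) with k>1 has mode (k−1)θ, so θ = 55.1/(k−1).
Need P(X < 117) = 0.99 with θ tied to k this way. Start at k = 2, θ = 55.1: P(X<117) ≈ 0.626.
Too low — raise k to concentrate. Iterating converges to k ≈ 9.56.
Then θ = 55.1/(9.56−1) ≈ 6.44.

k ≈ 9.56, θ ≈ 6.44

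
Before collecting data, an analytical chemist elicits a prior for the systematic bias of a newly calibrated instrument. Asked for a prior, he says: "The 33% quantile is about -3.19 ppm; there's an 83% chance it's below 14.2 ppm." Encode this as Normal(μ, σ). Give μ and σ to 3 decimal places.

μ = 2.298, σ = 12.474

For Normal(μ,σ), the p-quantile is μ + z_p·σ. Here z_{0.33} = -0.4399, z_{0.83} = 0.9542.
So -3.19 = μ − 0.4399σ and 14.2 = μ + 0.9542σ.
Subtracting: σ = (14.2 − -3.19)/(0.9542 − (-0.4399)) = 12.474.
Then μ = -3.19 − (-0.4399)·12.474 = 2.298.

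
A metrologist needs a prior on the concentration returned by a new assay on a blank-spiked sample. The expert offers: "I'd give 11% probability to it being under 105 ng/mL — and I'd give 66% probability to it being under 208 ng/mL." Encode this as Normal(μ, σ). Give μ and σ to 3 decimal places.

For Normal(μ,σ), the p-quantile is μ + z_p·σ. Here z_{0.11} = -1.227, z_{0.66} = 0.4125.
So 105 = μ − 1.227σ and 208 = μ + 0.4125σ.
Subtracting: σ = (208 − 105)/(0.4125 − (-1.227)) = 62.844.
Then μ = 105 − (-1.227)·62.844 = 182.079.

μ = 182.079, σ = 62.844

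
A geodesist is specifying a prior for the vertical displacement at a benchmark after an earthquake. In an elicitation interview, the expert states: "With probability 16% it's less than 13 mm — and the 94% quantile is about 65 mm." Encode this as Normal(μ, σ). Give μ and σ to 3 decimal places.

The p-quantile of Normal(μ,σ) is μ + z_p·σ, with z_{0.16} = -0.9945 and z_{0.94} = 1.555.
Eliminate σ: μ = (z₂·x₁ − z₁·x₂)/(z₂ − z₁) = (1.555·13 − (-0.9945)·65)/2.549 = 33.285.
Then σ = (x₂ − x₁)/(z₂ − z₁) = (65 − 13)/2.549 = 20.398.

μ = 33.285, σ = 20.398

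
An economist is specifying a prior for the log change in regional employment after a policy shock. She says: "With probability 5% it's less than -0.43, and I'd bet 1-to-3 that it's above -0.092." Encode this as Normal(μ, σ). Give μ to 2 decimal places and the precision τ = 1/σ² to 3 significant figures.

μ = -0.19, τ = 47.1

For Normal(μ,σ), the p-quantile is μ + z_p·σ. Here z_{0.05} = -1.645, z_{0.75} = 0.6745.
So -0.43 = μ − 1.645σ and -0.092 = μ + 0.6745σ.
Subtracting: σ = (-0.092 − -0.43)/(0.6745 − (-1.645)) = 0.15.
Then μ = -0.43 − (-1.645)·0.15 = -0.19.
Precision τ = 1/σ² = 1/0.1457² = 47.1.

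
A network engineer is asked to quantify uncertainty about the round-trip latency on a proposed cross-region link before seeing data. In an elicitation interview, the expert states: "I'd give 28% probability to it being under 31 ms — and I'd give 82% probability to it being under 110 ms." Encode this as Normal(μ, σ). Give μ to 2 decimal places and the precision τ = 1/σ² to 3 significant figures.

For Normal(μ,σ), the p-quantile is μ + z_p·σ. Here z_{0.28} = -0.5828, z_{0.82} = 0.9154.
So 31 = μ − 0.5828σ and 110 = μ + 0.9154σ.
Subtracting: σ = (110 − 31)/(0.9154 − (-0.5828)) = 52.73.
Then μ = 31 − (-0.5828)·52.73 = 61.73.
Precision τ = 1/σ² = 1/52.73² = 0.00036.

μ = 61.73, τ = 0.00036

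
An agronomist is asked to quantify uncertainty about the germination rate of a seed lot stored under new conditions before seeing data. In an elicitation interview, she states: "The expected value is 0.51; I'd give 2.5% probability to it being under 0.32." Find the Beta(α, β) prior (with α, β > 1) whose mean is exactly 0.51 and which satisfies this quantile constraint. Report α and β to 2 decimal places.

α ≈ 12.91, β ≈ 12.41

With mean 0.51 fixed, write α = 0.51s, β = 0.49s where s = α+β.
Need P(θ < 0.32) = 0.025 under Beta(0.51s, 0.49s). Normal approximation: (q−m)/√(m(1−m)/s) ≈ z_{0.025} = -1.96, so s ≈ 0.51·0.49·(-1.96)²/(0.32−0.51)² = 26.6.
At s = 26.6: P(θ<0.32) ≈ 0.022. Adjusting to match 0.025 gives s ≈ 25.32.
So α = 0.51·25.32 ≈ 12.91, β = 0.49·25.32 ≈ 12.41.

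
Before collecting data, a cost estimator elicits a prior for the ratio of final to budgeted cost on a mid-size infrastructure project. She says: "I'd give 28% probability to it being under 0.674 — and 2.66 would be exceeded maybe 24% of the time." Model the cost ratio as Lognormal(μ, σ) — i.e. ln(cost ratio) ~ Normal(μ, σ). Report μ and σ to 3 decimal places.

If T ~ Lognormal(μ,σ) then ln T ~ Normal(μ,σ), so the p-quantile of ln T is μ + z_p·σ.
ln(0.674) = -0.3945 and ln(2.66) = 0.9783; z_{0.28} = -0.5828, z_{0.76} = 0.7063.
σ = (0.9783 − -0.3945)/(0.7063 − (-0.5828)) = 1.065.
μ = -0.3945 − (-0.5828)·1.065 = 0.226.

μ ≈ 0.226, σ ≈ 1.065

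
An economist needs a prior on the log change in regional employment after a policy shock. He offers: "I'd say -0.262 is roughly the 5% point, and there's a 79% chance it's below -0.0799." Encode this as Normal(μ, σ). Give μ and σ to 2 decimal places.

For Normal(μ,σ), the p-quantile is μ + z_p·σ. Here z_{0.05} = -1.645, z_{0.79} = 0.8064.
So -0.262 = μ − 1.645σ and -0.0799 = μ + 0.8064σ.
Subtracting: σ = (-0.0799 − -0.262)/(0.8064 − (-1.645)) = 0.07.
Then μ = -0.262 − (-1.645)·0.07 = -0.14.

μ = -0.14, σ = 0.07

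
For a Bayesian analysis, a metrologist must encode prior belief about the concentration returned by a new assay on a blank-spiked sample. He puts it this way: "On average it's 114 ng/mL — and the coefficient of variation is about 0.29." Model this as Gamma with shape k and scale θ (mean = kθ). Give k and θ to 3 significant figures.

k ≈ 11.9, θ ≈ 9.59

For Gamma(k, scale θ): mean = kθ, variance = kθ², so CV = 1/√k.
CV = 0.29, hence k = 1/CV² = 11.9.
Then θ = mean/k = 114/11.9 = 9.59.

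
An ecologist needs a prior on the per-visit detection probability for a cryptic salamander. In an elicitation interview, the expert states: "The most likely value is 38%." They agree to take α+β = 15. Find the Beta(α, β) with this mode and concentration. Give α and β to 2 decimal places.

For α,β > 1 the Beta mode is (α−1)/(α+β−2). With α+β = 15, the mode is (α−1)/13.
Set (α−1)/13 = 0.38 → α = 1 + 0.38·13 = 5.94.
β = 15 − α = 9.06.

α = 5.94, β = 9.06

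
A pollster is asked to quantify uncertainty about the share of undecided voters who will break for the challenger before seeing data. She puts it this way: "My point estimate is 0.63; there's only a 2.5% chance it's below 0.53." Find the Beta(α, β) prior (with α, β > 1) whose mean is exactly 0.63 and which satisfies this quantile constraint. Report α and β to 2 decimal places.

With mean 0.63 fixed, write α = 0.63s, β = 0.37s where s = α+β.
Need P(θ < 0.53) = 0.025 under Beta(0.63s, 0.37s). Normal approximation: (q−m)/√(m(1−m)/s) ≈ z_{0.025} = -1.96, so s ≈ 0.63·0.37·(-1.96)²/(0.53−0.63)² = 89.5.
At s = 89.5: P(θ<0.53) ≈ 0.027. Adjusting to match 0.025 gives s ≈ 93.00.
So α = 0.63·93.00 ≈ 58.59, β = 0.37·93.00 ≈ 34.41.

α ≈ 58.59, β ≈ 34.41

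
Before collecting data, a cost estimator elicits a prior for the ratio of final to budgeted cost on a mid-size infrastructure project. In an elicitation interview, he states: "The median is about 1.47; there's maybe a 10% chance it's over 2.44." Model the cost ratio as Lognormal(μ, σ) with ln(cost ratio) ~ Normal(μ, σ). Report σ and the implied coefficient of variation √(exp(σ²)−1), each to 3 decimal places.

σ ≈ 0.395, CV ≈ 0.411

If T ~ Lognormal(μ,σ) then ln T ~ Normal(μ,σ), so the p-quantile of ln T is μ + z_p·σ.
ln(1.47) = 0.3853 and ln(2.44) = 0.892; z_{0.5} = 0, z_{0.9} = 1.282.
σ = (0.892 − 0.3853)/(1.282 − (0)) = 0.395.
μ = 0.3853 − (0)·0.395 = 0.385.
CV = √(exp(σ²)−1) = √(exp(0.1563)−1) = 0.411.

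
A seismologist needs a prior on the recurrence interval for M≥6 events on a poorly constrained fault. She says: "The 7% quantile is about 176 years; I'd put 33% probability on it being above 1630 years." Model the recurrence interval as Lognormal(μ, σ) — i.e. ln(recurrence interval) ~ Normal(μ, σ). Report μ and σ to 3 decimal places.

If T ~ Lognormal(μ,σ) then ln T ~ Normal(μ,σ), so the p-quantile of ln T is μ + z_p·σ.
ln(176) = 5.17 and ln(1630) = 7.396; z_{0.07} = -1.476, z_{0.67} = 0.4399.
σ = (7.396 − 5.17)/(0.4399 − (-1.476)) = 1.162.
μ = 5.17 − (-1.476)·1.162 = 6.885.

μ ≈ 6.885, σ ≈ 1.162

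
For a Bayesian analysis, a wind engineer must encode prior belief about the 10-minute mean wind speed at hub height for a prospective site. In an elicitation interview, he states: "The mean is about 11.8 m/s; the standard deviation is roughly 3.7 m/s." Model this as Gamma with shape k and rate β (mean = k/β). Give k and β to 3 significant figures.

For Gamma(k, rate β): mean = k/β, variance = k/β², so CV = 1/√k.
CV = SD/mean = 3.7/11.8 = 0.3136, hence k = 1/CV² = 10.2.
Then β = k/mean = 10.2/11.8 = 0.862.

k ≈ 10.2, β ≈ 0.862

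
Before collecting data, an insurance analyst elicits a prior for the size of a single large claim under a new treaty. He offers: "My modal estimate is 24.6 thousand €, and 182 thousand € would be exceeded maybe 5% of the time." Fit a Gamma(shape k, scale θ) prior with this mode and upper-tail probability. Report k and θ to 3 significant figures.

k ≈ 1.54, θ ≈ 45.8

Gamma(k,θ) with k>1 has mode (k−1)θ, so θ = 24.6/(k−1).
Need P(X < 182) = 0.95 with θ tied to k this way. Start at k = 2, θ = 24.6: P(X<182) ≈ 0.995.
Too high — lower k to spread out. Iterating converges to k ≈ 1.54.
Then θ = 24.6/(1.54−1) ≈ 45.8.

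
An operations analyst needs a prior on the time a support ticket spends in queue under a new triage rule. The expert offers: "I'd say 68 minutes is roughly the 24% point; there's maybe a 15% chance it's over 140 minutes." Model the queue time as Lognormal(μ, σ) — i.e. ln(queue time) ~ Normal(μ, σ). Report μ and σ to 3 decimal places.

If T ~ Lognormal(μ,σ) then ln T ~ Normal(μ,σ), so the p-quantile of ln T is μ + z_p·σ.
ln(68) = 4.22 and ln(140) = 4.942; z_{0.24} = -0.7063, z_{0.85} = 1.036.
σ = (4.942 − 4.22)/(1.036 − (-0.7063)) = 0.414.
μ = 4.22 − (-0.7063)·0.414 = 4.512.

μ ≈ 4.512, σ ≈ 0.414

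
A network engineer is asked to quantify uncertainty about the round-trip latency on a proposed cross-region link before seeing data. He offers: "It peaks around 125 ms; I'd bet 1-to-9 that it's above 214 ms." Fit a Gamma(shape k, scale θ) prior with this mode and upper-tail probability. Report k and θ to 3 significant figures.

k ≈ 7.55, θ ≈ 19.1

Gamma(k,θ) with k>1 has mode (k−1)θ, so θ = 125/(k−1).
Need P(X < 214) = 0.9 with θ tied to k this way. Start at k = 2, θ = 125: P(X<214) ≈ 0.510.
Too low — raise k to concentrate. Iterating converges to k ≈ 7.55.
Then θ = 125/(7.55−1) ≈ 19.1.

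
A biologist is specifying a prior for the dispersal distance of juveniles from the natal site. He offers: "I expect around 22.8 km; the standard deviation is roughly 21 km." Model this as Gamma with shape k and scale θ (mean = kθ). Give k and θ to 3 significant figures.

k ≈ 1.18, θ ≈ 19.3

For Gamma(k, scale θ): mean = kθ, variance = kθ², so CV = 1/√k.
CV = SD/mean = 21/22.8 = 0.9211, hence k = 1/CV² = 1.18.
Then θ = mean/k = 22.8/1.18 = 19.3.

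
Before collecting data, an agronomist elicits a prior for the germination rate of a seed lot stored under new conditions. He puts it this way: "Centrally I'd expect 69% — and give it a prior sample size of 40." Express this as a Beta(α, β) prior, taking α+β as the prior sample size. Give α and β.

Under the effective-sample-size interpretation, Beta(α, β) has prior mean α/(α+β) and prior sample size α+β.
So α+β = 40 and α/(α+β) = 0.69, giving α = 0.69·40 = 27.6 and β = 40 − 27.6 = 12.4.

α = 27.6, β = 12.4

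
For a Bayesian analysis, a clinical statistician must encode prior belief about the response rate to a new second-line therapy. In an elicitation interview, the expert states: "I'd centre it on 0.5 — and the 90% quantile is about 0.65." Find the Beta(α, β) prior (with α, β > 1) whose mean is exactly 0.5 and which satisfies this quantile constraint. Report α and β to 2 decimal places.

With mean 0.5 fixed, write α = 0.5s, β = 0.5s where s = α+β.
Need P(θ < 0.65) = 0.9 under Beta(0.5s, 0.5s). Normal approximation: (q−m)/√(m(1−m)/s) ≈ z_{0.9} = 1.28, so s ≈ 0.5·0.5·(1.28)²/(0.65−0.5)² = 18.2.
At s = 18.2: P(θ<0.65) ≈ 0.902. Adjusting to match 0.9 gives s ≈ 17.90.
So α = 0.5·17.90 ≈ 8.95, β = 0.5·17.90 ≈ 8.95.

α ≈ 8.95, β ≈ 8.95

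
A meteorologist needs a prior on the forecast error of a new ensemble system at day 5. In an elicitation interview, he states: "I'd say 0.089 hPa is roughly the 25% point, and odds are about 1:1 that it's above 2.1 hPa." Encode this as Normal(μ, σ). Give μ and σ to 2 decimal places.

μ = 2.10, σ = 2.98

The p-quantile of Normal(μ,σ) is μ + z_p·σ, with z_{0.25} = -0.6745 and z_{0.5} = 0.
Eliminate σ: μ = (z₂·x₁ − z₁·x₂)/(z₂ − z₁) = (0·0.089 − (-0.6745)·2.1)/0.6745 = 2.10.
Then σ = (x₂ − x₁)/(z₂ − z₁) = (2.1 − 0.089)/0.6745 = 2.98.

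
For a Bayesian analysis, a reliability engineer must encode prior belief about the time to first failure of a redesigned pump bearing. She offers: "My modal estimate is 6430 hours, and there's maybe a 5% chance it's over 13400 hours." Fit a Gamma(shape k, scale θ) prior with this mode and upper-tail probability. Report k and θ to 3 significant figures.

Gamma(k,θ) with k>1 has mode (k−1)θ, so θ = 6430/(k−1).
Need P(X < 13400) = 0.95 with θ tied to k this way. Start at k = 2, θ = 6430: P(X<13400) ≈ 0.616.
Too low — raise k to concentrate. Iterating converges to k ≈ 6.13.
Then θ = 6430/(6.13−1) ≈ 1250.

k ≈ 6.13, θ ≈ 1250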